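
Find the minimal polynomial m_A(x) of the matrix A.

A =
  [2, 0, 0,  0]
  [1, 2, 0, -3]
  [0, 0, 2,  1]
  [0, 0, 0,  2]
x^2 - 4*x + 4

The characteristic polynomial is χ_A(x) = (x - 2)^4, so the eigenvalues are known. The minimal polynomial is
  m_A(x) = Π_λ (x − λ)^{k_λ}
where k_λ is the size of the *largest* Jordan block for λ (equivalently, the smallest k with (A − λI)^k v = 0 for every generalised eigenvector v of λ).

  λ = 2: largest Jordan block has size 2, contributing (x − 2)^2

So m_A(x) = (x - 2)^2 = x^2 - 4*x + 4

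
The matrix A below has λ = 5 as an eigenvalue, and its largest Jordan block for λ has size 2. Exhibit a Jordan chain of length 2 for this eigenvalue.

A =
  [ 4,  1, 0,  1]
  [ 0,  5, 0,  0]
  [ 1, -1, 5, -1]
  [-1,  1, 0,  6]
A Jordan chain for λ = 5 of length 2:
v_1 = (-1, 0, 1, -1)ᵀ
v_2 = (1, 0, 0, 0)ᵀ

Let N = A − (5)·I. We want v_2 with N^2 v_2 = 0 but N^1 v_2 ≠ 0; then v_{j-1} := N · v_j for j = 2, …, 2.

Pick v_2 = (1, 0, 0, 0)ᵀ.
Then v_1 = N · v_2 = (-1, 0, 1, -1)ᵀ.

Sanity check: (A − (5)·I) v_1 = (0, 0, 0, 0)ᵀ = 0. ✓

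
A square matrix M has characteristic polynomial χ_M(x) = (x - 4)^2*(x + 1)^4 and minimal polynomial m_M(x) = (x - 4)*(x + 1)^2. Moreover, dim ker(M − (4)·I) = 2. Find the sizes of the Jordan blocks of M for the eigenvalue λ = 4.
Block sizes for λ = 4: [1, 1]

Step 1 — from the characteristic polynomial, algebraic multiplicity of λ = 4 is 2. From dim ker(M − (4)·I) = 2, there are exactly 2 Jordan blocks for λ = 4.
Step 2 — from the minimal polynomial, the factor (x − 4) tells us the largest block for λ = 4 has size 1.
Step 3 — with total size 2, 2 blocks, and largest block 1, the block sizes (in nonincreasing order) are [1, 1].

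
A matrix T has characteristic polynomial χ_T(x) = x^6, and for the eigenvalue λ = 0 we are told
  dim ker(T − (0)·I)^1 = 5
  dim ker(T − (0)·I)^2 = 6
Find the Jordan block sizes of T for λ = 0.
Block sizes for λ = 0: [2, 1, 1, 1, 1]

From the dimensions of kernels of powers, the number of Jordan blocks of size at least j is d_j − d_{j−1} where d_j = dim ker(N^j) (with d_0 = 0). Computing the differences gives [5, 1].
The number of blocks of size exactly k is (#blocks of size ≥ k) − (#blocks of size ≥ k + 1), so the partition is: 4 block(s) of size 1, 1 block(s) of size 2.
In nonincreasing order the block sizes are [2, 1, 1, 1, 1].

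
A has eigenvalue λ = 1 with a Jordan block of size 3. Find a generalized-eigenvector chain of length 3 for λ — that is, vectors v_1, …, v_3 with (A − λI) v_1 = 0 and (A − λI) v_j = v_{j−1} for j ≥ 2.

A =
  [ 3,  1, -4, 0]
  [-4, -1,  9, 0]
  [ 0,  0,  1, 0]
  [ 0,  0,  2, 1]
A Jordan chain for λ = 1 of length 3:
v_1 = (1, -2, 0, 0)ᵀ
v_2 = (-4, 9, 0, 2)ᵀ
v_3 = (0, 0, 1, 0)ᵀ

Let N = A − (1)·I. We want v_3 with N^3 v_3 = 0 but N^2 v_3 ≠ 0; then v_{j-1} := N · v_j for j = 3, …, 2.

Pick v_3 = (0, 0, 1, 0)ᵀ.
Then v_2 = N · v_3 = (-4, 9, 0, 2)ᵀ.
Then v_1 = N · v_2 = (1, -2, 0, 0)ᵀ.

Sanity check: (A − (1)·I) v_1 = (0, 0, 0, 0)ᵀ = 0. ✓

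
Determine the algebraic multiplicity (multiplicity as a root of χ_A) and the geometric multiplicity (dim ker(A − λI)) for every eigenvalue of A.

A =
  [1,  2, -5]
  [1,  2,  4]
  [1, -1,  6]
λ = 3: alg = 3, geom = 1

Step 1 — factor the characteristic polynomial to read off the algebraic multiplicities:
  χ_A(x) = (x - 3)^3

Step 2 — compute geometric multiplicities via the rank-nullity identity g(λ) = n − rank(A − λI):
  rank(A − (3)·I) = 2, so dim ker(A − (3)·I) = n − 2 = 1

Summary:
  λ = 3: algebraic multiplicity = 3, geometric multiplicity = 1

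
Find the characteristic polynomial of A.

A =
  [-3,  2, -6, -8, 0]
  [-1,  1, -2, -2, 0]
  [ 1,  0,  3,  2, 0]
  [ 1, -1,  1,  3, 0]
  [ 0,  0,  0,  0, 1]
x^5 - 5*x^4 + 10*x^3 - 10*x^2 + 5*x - 1

Expanding det(x·I − A) (e.g. by cofactor expansion or by noting that A is similar to its Jordan form J, which has the same characteristic polynomial as A) gives
  χ_A(x) = x^5 - 5*x^4 + 10*x^3 - 10*x^2 + 5*x - 1
which factors as (x - 1)^5. The eigenvalues (with algebraic multiplicities) are λ = 1 with multiplicity 5.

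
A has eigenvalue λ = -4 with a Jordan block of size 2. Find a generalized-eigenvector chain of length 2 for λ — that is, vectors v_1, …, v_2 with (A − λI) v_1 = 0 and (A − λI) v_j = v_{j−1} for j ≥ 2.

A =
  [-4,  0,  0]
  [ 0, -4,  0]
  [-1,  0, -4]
A Jordan chain for λ = -4 of length 2:
v_1 = (0, 0, -1)ᵀ
v_2 = (1, 0, 0)ᵀ

Let N = A − (-4)·I. We want v_2 with N^2 v_2 = 0 but N^1 v_2 ≠ 0; then v_{j-1} := N · v_j for j = 2, …, 2.

Pick v_2 = (1, 0, 0)ᵀ.
Then v_1 = N · v_2 = (0, 0, -1)ᵀ.

Sanity check: (A − (-4)·I) v_1 = (0, 0, 0)ᵀ = 0. ✓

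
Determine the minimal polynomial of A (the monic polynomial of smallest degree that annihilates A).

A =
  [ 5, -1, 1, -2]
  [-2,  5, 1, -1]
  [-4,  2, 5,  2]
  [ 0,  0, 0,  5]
x^3 - 15*x^2 + 75*x - 125

The characteristic polynomial is χ_A(x) = (x - 5)^4, so the eigenvalues are known. The minimal polynomial is
  m_A(x) = Π_λ (x − λ)^{k_λ}
where k_λ is the size of the *largest* Jordan block for λ (equivalently, the smallest k with (A − λI)^k v = 0 for every generalised eigenvector v of λ).

  λ = 5: largest Jordan block has size 3, contributing (x − 5)^3

So m_A(x) = (x - 5)^3 = x^3 - 15*x^2 + 75*x - 125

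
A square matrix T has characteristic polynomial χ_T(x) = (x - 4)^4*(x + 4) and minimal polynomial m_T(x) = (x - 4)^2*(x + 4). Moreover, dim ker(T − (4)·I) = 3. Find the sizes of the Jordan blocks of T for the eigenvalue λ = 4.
Block sizes for λ = 4: [2, 1, 1]

Step 1 — from the characteristic polynomial, algebraic multiplicity of λ = 4 is 4. From dim ker(T − (4)·I) = 3, there are exactly 3 Jordan blocks for λ = 4.
Step 2 — from the minimal polynomial, the factor (x − 4)^2 tells us the largest block for λ = 4 has size 2.
Step 3 — with total size 4, 3 blocks, and largest block 2, the block sizes (in nonincreasing order) are [2, 1, 1].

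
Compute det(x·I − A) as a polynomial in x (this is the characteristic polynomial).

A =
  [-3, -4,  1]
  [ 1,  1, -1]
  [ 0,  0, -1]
x^3 + 3*x^2 + 3*x + 1

Expanding det(x·I − A) (e.g. by cofactor expansion or by noting that A is similar to its Jordan form J, which has the same characteristic polynomial as A) gives
  χ_A(x) = x^3 + 3*x^2 + 3*x + 1
which factors as (x + 1)^3. The eigenvalues (with algebraic multiplicities) are λ = -1 with multiplicity 3.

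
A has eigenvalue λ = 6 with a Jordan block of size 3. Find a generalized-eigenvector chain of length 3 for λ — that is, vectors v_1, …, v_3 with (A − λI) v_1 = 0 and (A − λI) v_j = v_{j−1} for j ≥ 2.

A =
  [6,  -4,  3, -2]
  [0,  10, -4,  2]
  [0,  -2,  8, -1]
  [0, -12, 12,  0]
A Jordan chain for λ = 6 of length 3:
v_1 = (2, 0, 0, 0)ᵀ
v_2 = (-4, 4, -2, -12)ᵀ
v_3 = (0, 1, 0, 0)ᵀ

Let N = A − (6)·I. We want v_3 with N^3 v_3 = 0 but N^2 v_3 ≠ 0; then v_{j-1} := N · v_j for j = 3, …, 2.

Pick v_3 = (0, 1, 0, 0)ᵀ.
Then v_2 = N · v_3 = (-4, 4, -2, -12)ᵀ.
Then v_1 = N · v_2 = (2, 0, 0, 0)ᵀ.

Sanity check: (A − (6)·I) v_1 = (0, 0, 0, 0)ᵀ = 0. ✓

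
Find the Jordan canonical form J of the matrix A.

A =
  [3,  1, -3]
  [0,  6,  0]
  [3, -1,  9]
J_2(6) ⊕ J_1(6)

The characteristic polynomial is
  det(x·I − A) = x^3 - 18*x^2 + 108*x - 216 = (x - 6)^3

Eigenvalues and multiplicities (the geometric multiplicity of λ is n − rank(A − λI), which equals the number of Jordan blocks for λ):
  λ = 6: algebraic multiplicity = 3, geometric multiplicity = 2

Determining the block sizes for each eigenvalue:
  λ = 6: 2 blocks summing to 3 forces exactly one block of size 2 and the rest size 1 → block sizes [2, 1]

Assembling the blocks gives a Jordan form
J =
  [6, 1, 0]
  [0, 6, 0]
  [0, 0, 6]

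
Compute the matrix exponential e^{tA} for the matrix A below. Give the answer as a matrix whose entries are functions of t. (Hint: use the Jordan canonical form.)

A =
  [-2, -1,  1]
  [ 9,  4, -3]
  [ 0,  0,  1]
e^{tA} =
  [-3*t*exp(t) + exp(t), -t*exp(t), t*exp(t)]
  [9*t*exp(t), 3*t*exp(t) + exp(t), -3*t*exp(t)]
  [0, 0, exp(t)]

Strategy: write A = P · J · P⁻¹ where J is a Jordan canonical form, so e^{tA} = P · e^{tJ} · P⁻¹, and e^{tJ} can be computed block-by-block.

A has Jordan form
J =
  [1, 1, 0]
  [0, 1, 0]
  [0, 0, 1]
(up to reordering of blocks).

Per-block formulas:
  For a 1×1 block at λ = 1: exp(t · [1]) = [e^(1t)].
  For a 2×2 Jordan block J_2(1): exp(t · J_2(1)) = e^(1t)·(I + t·N), where N is the 2×2 nilpotent shift.

After assembling e^{tJ} and conjugating by P, we get:

e^{tA} =
  [-3*t*exp(t) + exp(t), -t*exp(t), t*exp(t)]
  [9*t*exp(t), 3*t*exp(t) + exp(t), -3*t*exp(t)]
  [0, 0, exp(t)]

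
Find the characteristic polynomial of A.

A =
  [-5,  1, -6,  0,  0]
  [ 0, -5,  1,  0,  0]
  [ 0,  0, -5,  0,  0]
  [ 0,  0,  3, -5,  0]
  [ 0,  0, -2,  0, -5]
x^5 + 25*x^4 + 250*x^3 + 1250*x^2 + 3125*x + 3125

Expanding det(x·I − A) (e.g. by cofactor expansion or by noting that A is similar to its Jordan form J, which has the same characteristic polynomial as A) gives
  χ_A(x) = x^5 + 25*x^4 + 250*x^3 + 1250*x^2 + 3125*x + 3125
which factors as (x + 5)^5. The eigenvalues (with algebraic multiplicities) are λ = -5 with multiplicity 5.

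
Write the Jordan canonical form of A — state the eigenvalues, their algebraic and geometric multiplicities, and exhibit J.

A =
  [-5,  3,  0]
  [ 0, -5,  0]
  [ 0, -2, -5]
J_2(-5) ⊕ J_1(-5)

The characteristic polynomial is
  det(x·I − A) = x^3 + 15*x^2 + 75*x + 125 = (x + 5)^3

Eigenvalues and multiplicities (the geometric multiplicity of λ is n − rank(A − λI), which equals the number of Jordan blocks for λ):
  λ = -5: algebraic multiplicity = 3, geometric multiplicity = 2

Determining the block sizes for each eigenvalue:
  λ = -5: 2 blocks summing to 3 forces exactly one block of size 2 and the rest size 1 → block sizes [2, 1]

Assembling the blocks gives a Jordan form
J =
  [-5,  1,  0]
  [ 0, -5,  0]
  [ 0,  0, -5]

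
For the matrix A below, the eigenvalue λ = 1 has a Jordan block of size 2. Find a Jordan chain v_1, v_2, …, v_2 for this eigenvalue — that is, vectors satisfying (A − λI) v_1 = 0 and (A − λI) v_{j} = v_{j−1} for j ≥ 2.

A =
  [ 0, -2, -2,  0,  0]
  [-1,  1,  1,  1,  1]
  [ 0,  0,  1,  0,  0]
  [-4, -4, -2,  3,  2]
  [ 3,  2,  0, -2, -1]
A Jordan chain for λ = 1 of length 2:
v_1 = (4, -2, 0, 4, 0)ᵀ
v_2 = (2, -3, 0, 0, 0)ᵀ

Let N = A − (1)·I. We want v_2 with N^2 v_2 = 0 but N^1 v_2 ≠ 0; then v_{j-1} := N · v_j for j = 2, …, 2.

Pick v_2 = (2, -3, 0, 0, 0)ᵀ.
Then v_1 = N · v_2 = (4, -2, 0, 4, 0)ᵀ.

Sanity check: (A − (1)·I) v_1 = (0, 0, 0, 0, 0)ᵀ = 0. ✓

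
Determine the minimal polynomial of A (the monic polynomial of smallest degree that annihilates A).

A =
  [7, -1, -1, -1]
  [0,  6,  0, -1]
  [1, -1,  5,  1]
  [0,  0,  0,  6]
x^3 - 18*x^2 + 108*x - 216

The characteristic polynomial is χ_A(x) = (x - 6)^4, so the eigenvalues are known. The minimal polynomial is
  m_A(x) = Π_λ (x − λ)^{k_λ}
where k_λ is the size of the *largest* Jordan block for λ (equivalently, the smallest k with (A − λI)^k v = 0 for every generalised eigenvector v of λ).

  λ = 6: largest Jordan block has size 3, contributing (x − 6)^3

So m_A(x) = (x - 6)^3 = x^3 - 18*x^2 + 108*x - 216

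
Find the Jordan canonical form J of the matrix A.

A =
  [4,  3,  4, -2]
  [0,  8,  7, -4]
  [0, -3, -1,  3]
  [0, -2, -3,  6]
J_3(4) ⊕ J_1(5)

The characteristic polynomial is
  det(x·I − A) = x^4 - 17*x^3 + 108*x^2 - 304*x + 320 = (x - 5)*(x - 4)^3

Eigenvalues and multiplicities (the geometric multiplicity of λ is n − rank(A − λI), which equals the number of Jordan blocks for λ):
  λ = 4: algebraic multiplicity = 3, geometric multiplicity = 1
  λ = 5: algebraic multiplicity = 1, geometric multiplicity = 1

Determining the block sizes for each eigenvalue:
  λ = 4: one block (gm = 1), so the single block has size am = 3 → block sizes [3]
  λ = 5: one block (gm = 1), so the single block has size am = 1 → block sizes [1]

Assembling the blocks gives a Jordan form
J =
  [4, 1, 0, 0]
  [0, 4, 1, 0]
  [0, 0, 4, 0]
  [0, 0, 0, 5]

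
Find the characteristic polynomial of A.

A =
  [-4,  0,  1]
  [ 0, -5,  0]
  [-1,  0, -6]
x^3 + 15*x^2 + 75*x + 125

Expanding det(x·I − A) (e.g. by cofactor expansion or by noting that A is similar to its Jordan form J, which has the same characteristic polynomial as A) gives
  χ_A(x) = x^3 + 15*x^2 + 75*x + 125
which factors as (x + 5)^3. The eigenvalues (with algebraic multiplicities) are λ = -5 with multiplicity 3.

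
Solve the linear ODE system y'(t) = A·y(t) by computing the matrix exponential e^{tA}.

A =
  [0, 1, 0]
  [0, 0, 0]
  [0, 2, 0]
e^{tA} =
  [1, t, 0]
  [0, 1, 0]
  [0, 2*t, 1]

Strategy: write A = P · J · P⁻¹ where J is a Jordan canonical form, so e^{tA} = P · e^{tJ} · P⁻¹, and e^{tJ} can be computed block-by-block.

A has Jordan form
J =
  [0, 1, 0]
  [0, 0, 0]
  [0, 0, 0]
(up to reordering of blocks).

Per-block formulas:
  For a 1×1 block at λ = 0: exp(t · [0]) = [e^(0t)].
  For a 2×2 Jordan block J_2(0): exp(t · J_2(0)) = e^(0t)·(I + t·N), where N is the 2×2 nilpotent shift.

After assembling e^{tJ} and conjugating by P, we get:

e^{tA} =
  [1, t, 0]
  [0, 1, 0]
  [0, 2*t, 1]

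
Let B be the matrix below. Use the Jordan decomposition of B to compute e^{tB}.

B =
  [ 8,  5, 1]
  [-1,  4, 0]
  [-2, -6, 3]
e^{tB} =
  [t^2*exp(5*t) + 3*t*exp(5*t) + exp(5*t), 2*t^2*exp(5*t) + 5*t*exp(5*t), t^2*exp(5*t)/2 + t*exp(5*t)]
  [-t^2*exp(5*t) - t*exp(5*t), -2*t^2*exp(5*t) - t*exp(5*t) + exp(5*t), -t^2*exp(5*t)/2]
  [2*t^2*exp(5*t) - 2*t*exp(5*t), 4*t^2*exp(5*t) - 6*t*exp(5*t), t^2*exp(5*t) - 2*t*exp(5*t) + exp(5*t)]

Strategy: write B = P · J · P⁻¹ where J is a Jordan canonical form, so e^{tB} = P · e^{tJ} · P⁻¹, and e^{tJ} can be computed block-by-block.

B has Jordan form
J =
  [5, 1, 0]
  [0, 5, 1]
  [0, 0, 5]
(up to reordering of blocks).

Per-block formulas:
  For a 3×3 Jordan block J_3(5): exp(t · J_3(5)) = e^(5t)·(I + t·N + (t^2/2)·N^2), where N is the 3×3 nilpotent shift.

After assembling e^{tJ} and conjugating by P, we get:

e^{tB} =
  [t^2*exp(5*t) + 3*t*exp(5*t) + exp(5*t), 2*t^2*exp(5*t) + 5*t*exp(5*t), t^2*exp(5*t)/2 + t*exp(5*t)]
  [-t^2*exp(5*t) - t*exp(5*t), -2*t^2*exp(5*t) - t*exp(5*t) + exp(5*t), -t^2*exp(5*t)/2]
  [2*t^2*exp(5*t) - 2*t*exp(5*t), 4*t^2*exp(5*t) - 6*t*exp(5*t), t^2*exp(5*t) - 2*t*exp(5*t) + exp(5*t)]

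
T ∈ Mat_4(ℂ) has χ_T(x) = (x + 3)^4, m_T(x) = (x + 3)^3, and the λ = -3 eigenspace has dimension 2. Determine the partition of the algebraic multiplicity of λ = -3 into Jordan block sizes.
Block sizes for λ = -3: [3, 1]

Step 1 — from the characteristic polynomial, algebraic multiplicity of λ = -3 is 4. From dim ker(T − (-3)·I) = 2, there are exactly 2 Jordan blocks for λ = -3.
Step 2 — from the minimal polynomial, the factor (x + 3)^3 tells us the largest block for λ = -3 has size 3.
Step 3 — with total size 4, 2 blocks, and largest block 3, the block sizes (in nonincreasing order) are [3, 1].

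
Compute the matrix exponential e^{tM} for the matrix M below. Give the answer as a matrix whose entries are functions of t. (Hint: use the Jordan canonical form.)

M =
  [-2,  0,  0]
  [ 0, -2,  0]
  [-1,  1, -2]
e^{tM} =
  [exp(-2*t), 0, 0]
  [0, exp(-2*t), 0]
  [-t*exp(-2*t), t*exp(-2*t), exp(-2*t)]

Strategy: write M = P · J · P⁻¹ where J is a Jordan canonical form, so e^{tM} = P · e^{tJ} · P⁻¹, and e^{tJ} can be computed block-by-block.

M has Jordan form
J =
  [-2,  1,  0]
  [ 0, -2,  0]
  [ 0,  0, -2]
(up to reordering of blocks).

Per-block formulas:
  For a 2×2 Jordan block J_2(-2): exp(t · J_2(-2)) = e^(-2t)·(I + t·N), where N is the 2×2 nilpotent shift.
  For a 1×1 block at λ = -2: exp(t · [-2]) = [e^(-2t)].

After assembling e^{tJ} and conjugating by P, we get:

e^{tM} =
  [exp(-2*t), 0, 0]
  [0, exp(-2*t), 0]
  [-t*exp(-2*t), t*exp(-2*t), exp(-2*t)]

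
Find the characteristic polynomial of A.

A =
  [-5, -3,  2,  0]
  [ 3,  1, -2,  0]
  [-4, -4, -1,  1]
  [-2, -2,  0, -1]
x^4 + 6*x^3 + 13*x^2 + 12*x + 4

Expanding det(x·I − A) (e.g. by cofactor expansion or by noting that A is similar to its Jordan form J, which has the same characteristic polynomial as A) gives
  χ_A(x) = x^4 + 6*x^3 + 13*x^2 + 12*x + 4
which factors as (x + 1)^2*(x + 2)^2. The eigenvalues (with algebraic multiplicities) are λ = -2 with multiplicity 2, λ = -1 with multiplicity 2.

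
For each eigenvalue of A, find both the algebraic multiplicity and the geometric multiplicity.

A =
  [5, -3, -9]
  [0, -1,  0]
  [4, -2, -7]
λ = -1: alg = 3, geom = 2

Step 1 — factor the characteristic polynomial to read off the algebraic multiplicities:
  χ_A(x) = (x + 1)^3

Step 2 — compute geometric multiplicities via the rank-nullity identity g(λ) = n − rank(A − λI):
  rank(A − (-1)·I) = 1, so dim ker(A − (-1)·I) = n − 1 = 2

Summary:
  λ = -1: algebraic multiplicity = 3, geometric multiplicity = 2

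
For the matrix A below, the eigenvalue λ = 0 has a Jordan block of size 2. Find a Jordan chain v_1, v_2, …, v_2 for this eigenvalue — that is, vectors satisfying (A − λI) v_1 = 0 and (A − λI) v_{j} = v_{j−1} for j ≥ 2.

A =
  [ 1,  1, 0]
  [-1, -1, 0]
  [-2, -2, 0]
A Jordan chain for λ = 0 of length 2:
v_1 = (1, -1, -2)ᵀ
v_2 = (1, 0, 0)ᵀ

Let N = A − (0)·I. We want v_2 with N^2 v_2 = 0 but N^1 v_2 ≠ 0; then v_{j-1} := N · v_j for j = 2, …, 2.

Pick v_2 = (1, 0, 0)ᵀ.
Then v_1 = N · v_2 = (1, -1, -2)ᵀ.

Sanity check: (A − (0)·I) v_1 = (0, 0, 0)ᵀ = 0. ✓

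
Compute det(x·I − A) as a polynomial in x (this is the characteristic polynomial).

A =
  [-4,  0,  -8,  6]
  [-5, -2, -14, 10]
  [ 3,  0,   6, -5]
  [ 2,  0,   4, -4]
x^4 + 4*x^3 + 4*x^2

Expanding det(x·I − A) (e.g. by cofactor expansion or by noting that A is similar to its Jordan form J, which has the same characteristic polynomial as A) gives
  χ_A(x) = x^4 + 4*x^3 + 4*x^2
which factors as x^2*(x + 2)^2. The eigenvalues (with algebraic multiplicities) are λ = -2 with multiplicity 2, λ = 0 with multiplicity 2.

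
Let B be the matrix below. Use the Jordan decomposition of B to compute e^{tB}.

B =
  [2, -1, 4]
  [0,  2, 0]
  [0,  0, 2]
e^{tB} =
  [exp(2*t), -t*exp(2*t), 4*t*exp(2*t)]
  [0, exp(2*t), 0]
  [0, 0, exp(2*t)]

Strategy: write B = P · J · P⁻¹ where J is a Jordan canonical form, so e^{tB} = P · e^{tJ} · P⁻¹, and e^{tJ} can be computed block-by-block.

B has Jordan form
J =
  [2, 1, 0]
  [0, 2, 0]
  [0, 0, 2]
(up to reordering of blocks).

Per-block formulas:
  For a 1×1 block at λ = 2: exp(t · [2]) = [e^(2t)].
  For a 2×2 Jordan block J_2(2): exp(t · J_2(2)) = e^(2t)·(I + t·N), where N is the 2×2 nilpotent shift.

After assembling e^{tJ} and conjugating by P, we get:

e^{tB} =
  [exp(2*t), -t*exp(2*t), 4*t*exp(2*t)]
  [0, exp(2*t), 0]
  [0, 0, exp(2*t)]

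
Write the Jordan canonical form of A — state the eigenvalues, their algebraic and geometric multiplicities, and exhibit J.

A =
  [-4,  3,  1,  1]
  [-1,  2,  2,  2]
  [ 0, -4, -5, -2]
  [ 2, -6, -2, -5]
J_3(-3) ⊕ J_1(-3)

The characteristic polynomial is
  det(x·I − A) = x^4 + 12*x^3 + 54*x^2 + 108*x + 81 = (x + 3)^4

Eigenvalues and multiplicities (the geometric multiplicity of λ is n − rank(A − λI), which equals the number of Jordan blocks for λ):
  λ = -3: algebraic multiplicity = 4, geometric multiplicity = 2

Determining the block sizes for each eigenvalue:
  λ = -3: with am = 4 and gm = 2, the partition is not yet determined (e.g. several partitions of 4 into 2 parts exist). Let N = A − (-3)·I. Computing rank(N^1) = 2, rank(N^2) = 1, rank(N^3) = 0; the number of blocks of size ≥ j is rank(N^{j−1}) − rank(N^j), giving [2, 1, 1]. So we have 1 block(s) of size 3, 1 block(s) of size 1 → block sizes [3, 1]

Assembling the blocks gives a Jordan form
J =
  [-3,  1,  0,  0]
  [ 0, -3,  1,  0]
  [ 0,  0, -3,  0]
  [ 0,  0,  0, -3]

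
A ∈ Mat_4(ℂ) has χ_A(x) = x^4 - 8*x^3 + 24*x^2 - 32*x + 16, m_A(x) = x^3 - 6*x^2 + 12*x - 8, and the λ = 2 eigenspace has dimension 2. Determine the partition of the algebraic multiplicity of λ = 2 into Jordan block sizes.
Block sizes for λ = 2: [3, 1]

Step 1 — from the characteristic polynomial, algebraic multiplicity of λ = 2 is 4. From dim ker(A − (2)·I) = 2, there are exactly 2 Jordan blocks for λ = 2.
Step 2 — from the minimal polynomial, the factor (x − 2)^3 tells us the largest block for λ = 2 has size 3.
Step 3 — with total size 4, 2 blocks, and largest block 3, the block sizes (in nonincreasing order) are [3, 1].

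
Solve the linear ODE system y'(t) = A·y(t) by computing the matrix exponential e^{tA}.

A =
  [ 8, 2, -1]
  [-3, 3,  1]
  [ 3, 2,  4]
e^{tA} =
  [3*t*exp(5*t) + exp(5*t), 2*t*exp(5*t), -t*exp(5*t)]
  [-3*t*exp(5*t), -2*t*exp(5*t) + exp(5*t), t*exp(5*t)]
  [3*t*exp(5*t), 2*t*exp(5*t), -t*exp(5*t) + exp(5*t)]

Strategy: write A = P · J · P⁻¹ where J is a Jordan canonical form, so e^{tA} = P · e^{tJ} · P⁻¹, and e^{tJ} can be computed block-by-block.

A has Jordan form
J =
  [5, 1, 0]
  [0, 5, 0]
  [0, 0, 5]
(up to reordering of blocks).

Per-block formulas:
  For a 1×1 block at λ = 5: exp(t · [5]) = [e^(5t)].
  For a 2×2 Jordan block J_2(5): exp(t · J_2(5)) = e^(5t)·(I + t·N), where N is the 2×2 nilpotent shift.

After assembling e^{tJ} and conjugating by P, we get:

e^{tA} =
  [3*t*exp(5*t) + exp(5*t), 2*t*exp(5*t), -t*exp(5*t)]
  [-3*t*exp(5*t), -2*t*exp(5*t) + exp(5*t), t*exp(5*t)]
  [3*t*exp(5*t), 2*t*exp(5*t), -t*exp(5*t) + exp(5*t)]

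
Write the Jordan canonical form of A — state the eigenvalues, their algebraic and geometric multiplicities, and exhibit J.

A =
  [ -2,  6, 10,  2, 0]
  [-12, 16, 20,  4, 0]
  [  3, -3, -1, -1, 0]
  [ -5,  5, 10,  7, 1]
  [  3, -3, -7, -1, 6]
J_1(4) ⊕ J_1(4) ⊕ J_3(6)

The characteristic polynomial is
  det(x·I − A) = x^5 - 26*x^4 + 268*x^3 - 1368*x^2 + 3456*x - 3456 = (x - 6)^3*(x - 4)^2

Eigenvalues and multiplicities (the geometric multiplicity of λ is n − rank(A − λI), which equals the number of Jordan blocks for λ):
  λ = 4: algebraic multiplicity = 2, geometric multiplicity = 2
  λ = 6: algebraic multiplicity = 3, geometric multiplicity = 1

Determining the block sizes for each eigenvalue:
  λ = 4: gm = am = 2, so every block has size 1 → block sizes [1, 1]
  λ = 6: one block (gm = 1), so the single block has size am = 3 → block sizes [3]

Assembling the blocks gives a Jordan form
J =
  [4, 0, 0, 0, 0]
  [0, 4, 0, 0, 0]
  [0, 0, 6, 1, 0]
  [0, 0, 0, 6, 1]
  [0, 0, 0, 0, 6]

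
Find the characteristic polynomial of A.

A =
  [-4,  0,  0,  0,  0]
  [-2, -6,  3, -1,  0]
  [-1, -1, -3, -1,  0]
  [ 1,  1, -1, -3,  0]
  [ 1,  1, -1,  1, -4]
x^5 + 20*x^4 + 160*x^3 + 640*x^2 + 1280*x + 1024

Expanding det(x·I − A) (e.g. by cofactor expansion or by noting that A is similar to its Jordan form J, which has the same characteristic polynomial as A) gives
  χ_A(x) = x^5 + 20*x^4 + 160*x^3 + 640*x^2 + 1280*x + 1024
which factors as (x + 4)^5. The eigenvalues (with algebraic multiplicities) are λ = -4 with multiplicity 5.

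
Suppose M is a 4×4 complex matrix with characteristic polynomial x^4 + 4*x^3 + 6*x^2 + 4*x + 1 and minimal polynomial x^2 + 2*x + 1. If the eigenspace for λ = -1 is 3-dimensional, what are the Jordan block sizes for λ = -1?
Block sizes for λ = -1: [2, 1, 1]

Step 1 — from the characteristic polynomial, algebraic multiplicity of λ = -1 is 4. From dim ker(M − (-1)·I) = 3, there are exactly 3 Jordan blocks for λ = -1.
Step 2 — from the minimal polynomial, the factor (x + 1)^2 tells us the largest block for λ = -1 has size 2.
Step 3 — with total size 4, 3 blocks, and largest block 2, the block sizes (in nonincreasing order) are [2, 1, 1].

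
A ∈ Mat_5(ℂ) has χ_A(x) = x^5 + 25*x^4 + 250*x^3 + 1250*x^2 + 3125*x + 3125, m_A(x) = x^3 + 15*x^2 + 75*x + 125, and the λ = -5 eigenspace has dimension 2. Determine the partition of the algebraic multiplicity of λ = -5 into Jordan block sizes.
Block sizes for λ = -5: [3, 2]

Step 1 — from the characteristic polynomial, algebraic multiplicity of λ = -5 is 5. From dim ker(A − (-5)·I) = 2, there are exactly 2 Jordan blocks for λ = -5.
Step 2 — from the minimal polynomial, the factor (x + 5)^3 tells us the largest block for λ = -5 has size 3.
Step 3 — with total size 5, 2 blocks, and largest block 3, the block sizes (in nonincreasing order) are [3, 2].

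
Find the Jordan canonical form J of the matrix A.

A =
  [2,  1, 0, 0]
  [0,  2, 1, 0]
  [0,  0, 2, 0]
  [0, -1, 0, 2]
J_3(2) ⊕ J_1(2)

The characteristic polynomial is
  det(x·I − A) = x^4 - 8*x^3 + 24*x^2 - 32*x + 16 = (x - 2)^4

Eigenvalues and multiplicities (the geometric multiplicity of λ is n − rank(A − λI), which equals the number of Jordan blocks for λ):
  λ = 2: algebraic multiplicity = 4, geometric multiplicity = 2

Determining the block sizes for each eigenvalue:
  λ = 2: with am = 4 and gm = 2, the partition is not yet determined (e.g. several partitions of 4 into 2 parts exist). Let N = A − (2)·I. Computing rank(N^1) = 2, rank(N^2) = 1, rank(N^3) = 0; the number of blocks of size ≥ j is rank(N^{j−1}) − rank(N^j), giving [2, 1, 1]. So we have 1 block(s) of size 3, 1 block(s) of size 1 → block sizes [3, 1]

Assembling the blocks gives a Jordan form
J =
  [2, 1, 0, 0]
  [0, 2, 1, 0]
  [0, 0, 2, 0]
  [0, 0, 0, 2]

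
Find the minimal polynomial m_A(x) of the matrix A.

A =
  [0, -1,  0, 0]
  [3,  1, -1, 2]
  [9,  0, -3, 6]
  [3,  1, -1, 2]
x^3

The characteristic polynomial is χ_A(x) = x^4, so the eigenvalues are known. The minimal polynomial is
  m_A(x) = Π_λ (x − λ)^{k_λ}
where k_λ is the size of the *largest* Jordan block for λ (equivalently, the smallest k with (A − λI)^k v = 0 for every generalised eigenvector v of λ).

  λ = 0: largest Jordan block has size 3, contributing (x − 0)^3

So m_A(x) = x^3 = x^3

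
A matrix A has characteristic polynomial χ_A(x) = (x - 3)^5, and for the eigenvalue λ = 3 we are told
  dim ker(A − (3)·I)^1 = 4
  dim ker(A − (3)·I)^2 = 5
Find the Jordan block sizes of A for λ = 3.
Block sizes for λ = 3: [2, 1, 1, 1]

From the dimensions of kernels of powers, the number of Jordan blocks of size at least j is d_j − d_{j−1} where d_j = dim ker(N^j) (with d_0 = 0). Computing the differences gives [4, 1].
The number of blocks of size exactly k is (#blocks of size ≥ k) − (#blocks of size ≥ k + 1), so the partition is: 3 block(s) of size 1, 1 block(s) of size 2.
In nonincreasing order the block sizes are [2, 1, 1, 1].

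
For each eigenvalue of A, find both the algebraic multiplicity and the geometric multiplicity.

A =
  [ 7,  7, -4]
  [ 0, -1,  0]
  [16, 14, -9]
λ = -1: alg = 3, geom = 2

Step 1 — factor the characteristic polynomial to read off the algebraic multiplicities:
  χ_A(x) = (x + 1)^3

Step 2 — compute geometric multiplicities via the rank-nullity identity g(λ) = n − rank(A − λI):
  rank(A − (-1)·I) = 1, so dim ker(A − (-1)·I) = n − 1 = 2

Summary:
  λ = -1: algebraic multiplicity = 3, geometric multiplicity = 2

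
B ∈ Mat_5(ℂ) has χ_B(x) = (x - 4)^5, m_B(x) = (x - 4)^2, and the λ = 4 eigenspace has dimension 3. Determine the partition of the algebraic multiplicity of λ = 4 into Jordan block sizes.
Block sizes for λ = 4: [2, 2, 1]

Step 1 — from the characteristic polynomial, algebraic multiplicity of λ = 4 is 5. From dim ker(B − (4)·I) = 3, there are exactly 3 Jordan blocks for λ = 4.
Step 2 — from the minimal polynomial, the factor (x − 4)^2 tells us the largest block for λ = 4 has size 2.
Step 3 — with total size 5, 3 blocks, and largest block 2, the block sizes (in nonincreasing order) are [2, 2, 1].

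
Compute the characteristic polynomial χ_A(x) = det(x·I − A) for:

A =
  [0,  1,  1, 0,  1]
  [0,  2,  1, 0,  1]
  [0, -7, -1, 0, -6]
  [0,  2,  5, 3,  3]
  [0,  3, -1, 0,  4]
x^5 - 8*x^4 + 15*x^3

Expanding det(x·I − A) (e.g. by cofactor expansion or by noting that A is similar to its Jordan form J, which has the same characteristic polynomial as A) gives
  χ_A(x) = x^5 - 8*x^4 + 15*x^3
which factors as x^3*(x - 5)*(x - 3). The eigenvalues (with algebraic multiplicities) are λ = 0 with multiplicity 3, λ = 3 with multiplicity 1, λ = 5 with multiplicity 1.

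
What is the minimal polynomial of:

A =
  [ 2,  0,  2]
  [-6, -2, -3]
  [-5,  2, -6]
x^3 + 6*x^2 + 12*x + 8

The characteristic polynomial is χ_A(x) = (x + 2)^3, so the eigenvalues are known. The minimal polynomial is
  m_A(x) = Π_λ (x − λ)^{k_λ}
where k_λ is the size of the *largest* Jordan block for λ (equivalently, the smallest k with (A − λI)^k v = 0 for every generalised eigenvector v of λ).

  λ = -2: largest Jordan block has size 3, contributing (x + 2)^3

So m_A(x) = (x + 2)^3 = x^3 + 6*x^2 + 12*x + 8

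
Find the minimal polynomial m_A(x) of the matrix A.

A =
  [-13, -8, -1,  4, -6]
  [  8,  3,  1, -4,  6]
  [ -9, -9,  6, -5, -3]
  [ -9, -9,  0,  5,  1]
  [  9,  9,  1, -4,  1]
x^5 - 2*x^4 - 47*x^3 + 116*x^2 + 560*x - 1600

The characteristic polynomial is χ_A(x) = (x - 4)^3*(x + 5)^2, so the eigenvalues are known. The minimal polynomial is
  m_A(x) = Π_λ (x − λ)^{k_λ}
where k_λ is the size of the *largest* Jordan block for λ (equivalently, the smallest k with (A − λI)^k v = 0 for every generalised eigenvector v of λ).

  λ = -5: largest Jordan block has size 2, contributing (x + 5)^2
  λ = 4: largest Jordan block has size 3, contributing (x − 4)^3

So m_A(x) = (x - 4)^3*(x + 5)^2 = x^5 - 2*x^4 - 47*x^3 + 116*x^2 + 560*x - 1600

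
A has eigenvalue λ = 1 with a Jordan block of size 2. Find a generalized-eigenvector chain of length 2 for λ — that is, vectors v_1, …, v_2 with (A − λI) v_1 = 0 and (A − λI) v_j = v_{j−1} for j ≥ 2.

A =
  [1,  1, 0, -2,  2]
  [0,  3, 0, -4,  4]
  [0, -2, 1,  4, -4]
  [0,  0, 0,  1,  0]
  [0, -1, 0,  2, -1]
A Jordan chain for λ = 1 of length 2:
v_1 = (1, 2, -2, 0, -1)ᵀ
v_2 = (0, 1, 0, 0, 0)ᵀ

Let N = A − (1)·I. We want v_2 with N^2 v_2 = 0 but N^1 v_2 ≠ 0; then v_{j-1} := N · v_j for j = 2, …, 2.

Pick v_2 = (0, 1, 0, 0, 0)ᵀ.
Then v_1 = N · v_2 = (1, 2, -2, 0, -1)ᵀ.

Sanity check: (A − (1)·I) v_1 = (0, 0, 0, 0, 0)ᵀ = 0. ✓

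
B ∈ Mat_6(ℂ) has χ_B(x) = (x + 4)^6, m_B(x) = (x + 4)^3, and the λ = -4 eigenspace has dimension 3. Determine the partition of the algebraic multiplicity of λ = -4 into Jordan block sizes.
Block sizes for λ = -4: [3, 2, 1]

Step 1 — from the characteristic polynomial, algebraic multiplicity of λ = -4 is 6. From dim ker(B − (-4)·I) = 3, there are exactly 3 Jordan blocks for λ = -4.
Step 2 — from the minimal polynomial, the factor (x + 4)^3 tells us the largest block for λ = -4 has size 3.
Step 3 — with total size 6, 3 blocks, and largest block 3, the block sizes (in nonincreasing order) are [3, 2, 1].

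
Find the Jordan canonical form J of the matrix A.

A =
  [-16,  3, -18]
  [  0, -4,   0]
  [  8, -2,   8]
J_2(-4) ⊕ J_1(-4)

The characteristic polynomial is
  det(x·I − A) = x^3 + 12*x^2 + 48*x + 64 = (x + 4)^3

Eigenvalues and multiplicities (the geometric multiplicity of λ is n − rank(A − λI), which equals the number of Jordan blocks for λ):
  λ = -4: algebraic multiplicity = 3, geometric multiplicity = 2

Determining the block sizes for each eigenvalue:
  λ = -4: 2 blocks summing to 3 forces exactly one block of size 2 and the rest size 1 → block sizes [2, 1]

Assembling the blocks gives a Jordan form
J =
  [-4,  1,  0]
  [ 0, -4,  0]
  [ 0,  0, -4]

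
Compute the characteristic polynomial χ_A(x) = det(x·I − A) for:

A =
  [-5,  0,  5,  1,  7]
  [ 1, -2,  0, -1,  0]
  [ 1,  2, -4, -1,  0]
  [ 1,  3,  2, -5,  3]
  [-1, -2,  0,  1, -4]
x^5 + 20*x^4 + 160*x^3 + 640*x^2 + 1280*x + 1024

Expanding det(x·I − A) (e.g. by cofactor expansion or by noting that A is similar to its Jordan form J, which has the same characteristic polynomial as A) gives
  χ_A(x) = x^5 + 20*x^4 + 160*x^3 + 640*x^2 + 1280*x + 1024
which factors as (x + 4)^5. The eigenvalues (with algebraic multiplicities) are λ = -4 with multiplicity 5.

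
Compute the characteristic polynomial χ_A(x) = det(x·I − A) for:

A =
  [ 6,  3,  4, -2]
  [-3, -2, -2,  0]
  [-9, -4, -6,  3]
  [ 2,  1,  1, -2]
x^4 + 4*x^3 + 6*x^2 + 4*x + 1

Expanding det(x·I − A) (e.g. by cofactor expansion or by noting that A is similar to its Jordan form J, which has the same characteristic polynomial as A) gives
  χ_A(x) = x^4 + 4*x^3 + 6*x^2 + 4*x + 1
which factors as (x + 1)^4. The eigenvalues (with algebraic multiplicities) are λ = -1 with multiplicity 4.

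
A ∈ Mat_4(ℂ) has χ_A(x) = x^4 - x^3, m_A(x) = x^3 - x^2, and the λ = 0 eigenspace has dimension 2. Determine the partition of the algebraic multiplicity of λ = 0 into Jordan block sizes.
Block sizes for λ = 0: [2, 1]

Step 1 — from the characteristic polynomial, algebraic multiplicity of λ = 0 is 3. From dim ker(A − (0)·I) = 2, there are exactly 2 Jordan blocks for λ = 0.
Step 2 — from the minimal polynomial, the factor (x − 0)^2 tells us the largest block for λ = 0 has size 2.
Step 3 — with total size 3, 2 blocks, and largest block 2, the block sizes (in nonincreasing order) are [2, 1].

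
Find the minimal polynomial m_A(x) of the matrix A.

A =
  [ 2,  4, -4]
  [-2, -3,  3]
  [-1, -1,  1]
x^3

The characteristic polynomial is χ_A(x) = x^3, so the eigenvalues are known. The minimal polynomial is
  m_A(x) = Π_λ (x − λ)^{k_λ}
where k_λ is the size of the *largest* Jordan block for λ (equivalently, the smallest k with (A − λI)^k v = 0 for every generalised eigenvector v of λ).

  λ = 0: largest Jordan block has size 3, contributing (x − 0)^3

So m_A(x) = x^3 = x^3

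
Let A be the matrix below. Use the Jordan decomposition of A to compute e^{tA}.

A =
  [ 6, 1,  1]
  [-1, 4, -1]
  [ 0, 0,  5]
e^{tA} =
  [t*exp(5*t) + exp(5*t), t*exp(5*t), t*exp(5*t)]
  [-t*exp(5*t), -t*exp(5*t) + exp(5*t), -t*exp(5*t)]
  [0, 0, exp(5*t)]

Strategy: write A = P · J · P⁻¹ where J is a Jordan canonical form, so e^{tA} = P · e^{tJ} · P⁻¹, and e^{tJ} can be computed block-by-block.

A has Jordan form
J =
  [5, 1, 0]
  [0, 5, 0]
  [0, 0, 5]
(up to reordering of blocks).

Per-block formulas:
  For a 1×1 block at λ = 5: exp(t · [5]) = [e^(5t)].
  For a 2×2 Jordan block J_2(5): exp(t · J_2(5)) = e^(5t)·(I + t·N), where N is the 2×2 nilpotent shift.

After assembling e^{tJ} and conjugating by P, we get:

e^{tA} =
  [t*exp(5*t) + exp(5*t), t*exp(5*t), t*exp(5*t)]
  [-t*exp(5*t), -t*exp(5*t) + exp(5*t), -t*exp(5*t)]
  [0, 0, exp(5*t)]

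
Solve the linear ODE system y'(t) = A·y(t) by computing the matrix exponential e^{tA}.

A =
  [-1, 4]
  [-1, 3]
e^{tA} =
  [-2*t*exp(t) + exp(t), 4*t*exp(t)]
  [-t*exp(t), 2*t*exp(t) + exp(t)]

Strategy: write A = P · J · P⁻¹ where J is a Jordan canonical form, so e^{tA} = P · e^{tJ} · P⁻¹, and e^{tJ} can be computed block-by-block.

A has Jordan form
J =
  [1, 1]
  [0, 1]
(up to reordering of blocks).

Per-block formulas:
  For a 2×2 Jordan block J_2(1): exp(t · J_2(1)) = e^(1t)·(I + t·N), where N is the 2×2 nilpotent shift.

After assembling e^{tJ} and conjugating by P, we get:

e^{tA} =
  [-2*t*exp(t) + exp(t), 4*t*exp(t)]
  [-t*exp(t), 2*t*exp(t) + exp(t)]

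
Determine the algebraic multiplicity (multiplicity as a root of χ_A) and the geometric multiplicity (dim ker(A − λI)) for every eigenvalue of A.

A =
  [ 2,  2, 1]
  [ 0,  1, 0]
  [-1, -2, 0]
λ = 1: alg = 3, geom = 2

Step 1 — factor the characteristic polynomial to read off the algebraic multiplicities:
  χ_A(x) = (x - 1)^3

Step 2 — compute geometric multiplicities via the rank-nullity identity g(λ) = n − rank(A − λI):
  rank(A − (1)·I) = 1, so dim ker(A − (1)·I) = n − 1 = 2

Summary:
  λ = 1: algebraic multiplicity = 3, geometric multiplicity = 2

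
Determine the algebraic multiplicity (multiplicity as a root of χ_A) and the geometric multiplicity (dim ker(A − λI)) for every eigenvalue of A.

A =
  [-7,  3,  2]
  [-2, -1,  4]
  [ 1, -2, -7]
λ = -5: alg = 3, geom = 1

Step 1 — factor the characteristic polynomial to read off the algebraic multiplicities:
  χ_A(x) = (x + 5)^3

Step 2 — compute geometric multiplicities via the rank-nullity identity g(λ) = n − rank(A − λI):
  rank(A − (-5)·I) = 2, so dim ker(A − (-5)·I) = n − 2 = 1

Summary:
  λ = -5: algebraic multiplicity = 3, geometric multiplicity = 1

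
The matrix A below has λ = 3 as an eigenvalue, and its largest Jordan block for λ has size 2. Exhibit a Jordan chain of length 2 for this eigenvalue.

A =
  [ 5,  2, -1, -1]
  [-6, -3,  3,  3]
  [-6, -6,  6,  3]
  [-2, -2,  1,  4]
A Jordan chain for λ = 3 of length 2:
v_1 = (2, -6, -6, -2)ᵀ
v_2 = (1, 0, 0, 0)ᵀ

Let N = A − (3)·I. We want v_2 with N^2 v_2 = 0 but N^1 v_2 ≠ 0; then v_{j-1} := N · v_j for j = 2, …, 2.

Pick v_2 = (1, 0, 0, 0)ᵀ.
Then v_1 = N · v_2 = (2, -6, -6, -2)ᵀ.

Sanity check: (A − (3)·I) v_1 = (0, 0, 0, 0)ᵀ = 0. ✓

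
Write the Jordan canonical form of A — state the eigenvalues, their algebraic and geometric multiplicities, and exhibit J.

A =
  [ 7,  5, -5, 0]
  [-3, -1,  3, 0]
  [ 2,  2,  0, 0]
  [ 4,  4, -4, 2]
J_2(2) ⊕ J_1(2) ⊕ J_1(2)

The characteristic polynomial is
  det(x·I − A) = x^4 - 8*x^3 + 24*x^2 - 32*x + 16 = (x - 2)^4

Eigenvalues and multiplicities (the geometric multiplicity of λ is n − rank(A − λI), which equals the number of Jordan blocks for λ):
  λ = 2: algebraic multiplicity = 4, geometric multiplicity = 3

Determining the block sizes for each eigenvalue:
  λ = 2: 3 blocks summing to 4 forces exactly one block of size 2 and the rest size 1 → block sizes [2, 1, 1]

Assembling the blocks gives a Jordan form
J =
  [2, 1, 0, 0]
  [0, 2, 0, 0]
  [0, 0, 2, 0]
  [0, 0, 0, 2]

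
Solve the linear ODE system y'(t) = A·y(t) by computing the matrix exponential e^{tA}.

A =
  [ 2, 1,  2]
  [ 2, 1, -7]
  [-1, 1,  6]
e^{tA} =
  [t^2*exp(3*t)/2 - t*exp(3*t) + exp(3*t), -t^2*exp(3*t)/2 + t*exp(3*t), -3*t^2*exp(3*t)/2 + 2*t*exp(3*t)]
  [t^2*exp(3*t)/2 + 2*t*exp(3*t), -t^2*exp(3*t)/2 - 2*t*exp(3*t) + exp(3*t), -3*t^2*exp(3*t)/2 - 7*t*exp(3*t)]
  [-t*exp(3*t), t*exp(3*t), 3*t*exp(3*t) + exp(3*t)]

Strategy: write A = P · J · P⁻¹ where J is a Jordan canonical form, so e^{tA} = P · e^{tJ} · P⁻¹, and e^{tJ} can be computed block-by-block.

A has Jordan form
J =
  [3, 1, 0]
  [0, 3, 1]
  [0, 0, 3]
(up to reordering of blocks).

Per-block formulas:
  For a 3×3 Jordan block J_3(3): exp(t · J_3(3)) = e^(3t)·(I + t·N + (t^2/2)·N^2), where N is the 3×3 nilpotent shift.

After assembling e^{tJ} and conjugating by P, we get:

e^{tA} =
  [t^2*exp(3*t)/2 - t*exp(3*t) + exp(3*t), -t^2*exp(3*t)/2 + t*exp(3*t), -3*t^2*exp(3*t)/2 + 2*t*exp(3*t)]
  [t^2*exp(3*t)/2 + 2*t*exp(3*t), -t^2*exp(3*t)/2 - 2*t*exp(3*t) + exp(3*t), -3*t^2*exp(3*t)/2 - 7*t*exp(3*t)]
  [-t*exp(3*t), t*exp(3*t), 3*t*exp(3*t) + exp(3*t)]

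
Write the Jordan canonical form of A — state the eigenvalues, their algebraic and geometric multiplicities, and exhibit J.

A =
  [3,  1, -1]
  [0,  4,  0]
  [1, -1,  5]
J_2(4) ⊕ J_1(4)

The characteristic polynomial is
  det(x·I − A) = x^3 - 12*x^2 + 48*x - 64 = (x - 4)^3

Eigenvalues and multiplicities (the geometric multiplicity of λ is n − rank(A − λI), which equals the number of Jordan blocks for λ):
  λ = 4: algebraic multiplicity = 3, geometric multiplicity = 2

Determining the block sizes for each eigenvalue:
  λ = 4: 2 blocks summing to 3 forces exactly one block of size 2 and the rest size 1 → block sizes [2, 1]

Assembling the blocks gives a Jordan form
J =
  [4, 1, 0]
  [0, 4, 0]
  [0, 0, 4]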